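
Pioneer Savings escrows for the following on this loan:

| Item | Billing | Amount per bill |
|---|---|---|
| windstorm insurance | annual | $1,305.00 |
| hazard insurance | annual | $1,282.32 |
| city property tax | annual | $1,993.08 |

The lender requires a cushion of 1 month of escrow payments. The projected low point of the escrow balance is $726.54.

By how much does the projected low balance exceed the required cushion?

Windstorm insurance: $1,305.00
Hazard insurance: $1,282.32
City property tax: $1,993.08
Total per year = $4,580.40
Monthly = $4,580.40 ÷ 12 = $381.70
Required cushion = 1 × $381.70 = $381.70
Surplus = $726.54 − $381.70 = $344.84

$344.84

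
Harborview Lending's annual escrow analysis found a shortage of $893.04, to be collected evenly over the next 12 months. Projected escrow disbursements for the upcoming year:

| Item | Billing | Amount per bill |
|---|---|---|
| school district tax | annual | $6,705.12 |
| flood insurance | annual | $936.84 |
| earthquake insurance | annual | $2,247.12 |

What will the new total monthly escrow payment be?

School district tax = $6,705.12/yr
Flood insurance = $936.84/yr
Earthquake insurance = $2,247.12/yr
Yearly total = $6,705.12 + $936.84 + $2,247.12 = $9,889.08
Monthly escrow = $9,889.08 ÷ 12 = $824.09
Monthly shortage recovery: $893.04 ÷ 12 = $74.42
New monthly escrow = $824.09 + $74.42 = $898.51

$898.51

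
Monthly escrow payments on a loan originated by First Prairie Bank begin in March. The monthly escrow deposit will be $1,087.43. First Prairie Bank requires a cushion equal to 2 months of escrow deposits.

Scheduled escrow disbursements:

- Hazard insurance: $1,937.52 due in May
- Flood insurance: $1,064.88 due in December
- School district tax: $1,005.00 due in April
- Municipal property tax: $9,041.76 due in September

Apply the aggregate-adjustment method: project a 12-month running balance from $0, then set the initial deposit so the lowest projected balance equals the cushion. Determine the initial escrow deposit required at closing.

Cushion = 2 × $1,087.43 = $2,174.86
Trial balance (start $0, +$1,087.43 each month, − disbursements):
  Mar: +$1,087.43 → $1,087.43
  Apr: +$1,087.43 − $1,005.00 → $1,169.86
  May: +$1,087.43 − $1,937.52 → $319.77
  Jun: +$1,087.43 → $1,407.20
  Jul: +$1,087.43 → $2,494.63
  Aug: +$1,087.43 → $3,582.06
  Sep: +$1,087.43 − $9,041.76 → -$4,372.27
  Oct: +$1,087.43 → -$3,284.84
  Nov: +$1,087.43 → -$2,197.41
  Dec: +$1,087.43 − $1,064.88 → -$2,174.86
  Jan: +$1,087.43 → -$1,087.43
  Feb: +$1,087.43 → $0.00
Lowest trial balance = -$4,372.27 (Sep)
Initial deposit = cushion − low point = $2,174.86 − (-$4,372.27) = $6,547.13

$6,547.13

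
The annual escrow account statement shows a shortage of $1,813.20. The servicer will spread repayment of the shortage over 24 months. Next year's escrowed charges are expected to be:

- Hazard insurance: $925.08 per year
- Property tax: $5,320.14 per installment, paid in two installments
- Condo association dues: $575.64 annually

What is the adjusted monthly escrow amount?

$1,087.30

Hazard insurance — $925.08 per year
Property tax — $5,320.14 × 2 = $10,640.28 per year
Condo association dues — $575.64 per year
Total annual escrow = $925.08 + $10,640.28 + $575.64 = $12,141.00
Per month = $12,141.00 / 12 = $1,011.75
Monthly shortage recovery: $1,813.20 / 24 = $75.55
Adjusted monthly = $1,011.75 + $75.55 = $1,087.30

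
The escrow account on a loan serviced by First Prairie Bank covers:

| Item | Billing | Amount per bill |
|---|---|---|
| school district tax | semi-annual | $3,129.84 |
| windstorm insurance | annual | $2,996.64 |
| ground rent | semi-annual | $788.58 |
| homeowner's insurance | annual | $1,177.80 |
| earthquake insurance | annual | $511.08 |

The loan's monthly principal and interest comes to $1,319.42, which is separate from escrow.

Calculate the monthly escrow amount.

$1,043.53

School district tax = $3,129.84 × 2 = $6,259.68/yr
Windstorm insurance = $2,996.64/yr
Ground rent = $788.58 × 2 = $1,577.16/yr
Homeowner's insurance = $1,177.80/yr
Earthquake insurance = $511.08/yr
Combined annual = $6,259.68 + $2,996.64 + $1,577.16 + $1,177.80 + $511.08 = $12,522.36
Monthly escrow = $12,522.36 / 12 = $1,043.53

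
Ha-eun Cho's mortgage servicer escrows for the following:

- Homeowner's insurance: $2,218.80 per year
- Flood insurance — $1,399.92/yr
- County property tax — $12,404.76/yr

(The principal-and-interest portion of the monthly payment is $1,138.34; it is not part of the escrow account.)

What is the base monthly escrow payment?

Homeowner's insurance: $2,218.80 annually
Flood insurance: $1,399.92 annually
County property tax: $12,404.76 annually
Combined annual = $2,218.80 + $1,399.92 + $12,404.76 = $16,023.48
Monthly escrow = $16,023.48 ÷ 12 = $1,335.29

$1,335.29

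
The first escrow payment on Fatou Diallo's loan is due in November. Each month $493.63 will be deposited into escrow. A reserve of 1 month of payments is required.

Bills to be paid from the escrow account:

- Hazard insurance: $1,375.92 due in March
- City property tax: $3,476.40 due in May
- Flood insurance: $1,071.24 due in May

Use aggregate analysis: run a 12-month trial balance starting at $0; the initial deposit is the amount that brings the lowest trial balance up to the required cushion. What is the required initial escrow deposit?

Cushion = 1 × $493.63 = $493.63
Trial balance (start $0, +$493.63 each month, − disbursements):
  Nov: +$493.63 → $493.63
  Dec: +$493.63 → $987.26
  Jan: +$493.63 → $1,480.89
  Feb: +$493.63 → $1,974.52
  Mar: +$493.63 − $1,375.92 → $1,092.23
  Apr: +$493.63 → $1,585.86
  May: +$493.63 − $4,547.64 → -$2,468.15
  Jun: +$493.63 → -$1,974.52
  Jul: +$493.63 → -$1,480.89
  Aug: +$493.63 → -$987.26
  Sep: +$493.63 → -$493.63
  Oct: +$493.63 → $0.00
Lowest trial balance = -$2,468.15 (May)
Initial deposit = cushion − low point = $493.63 − (-$2,468.15) = $2,961.78

$2,961.78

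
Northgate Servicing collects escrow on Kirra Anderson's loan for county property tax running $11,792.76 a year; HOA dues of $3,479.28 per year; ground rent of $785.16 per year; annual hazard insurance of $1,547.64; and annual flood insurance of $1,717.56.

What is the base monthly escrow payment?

$1,610.20

County property tax = $11,792.76 annually
HOA dues = $3,479.28 annually
Ground rent = $785.16 annually
Hazard insurance = $1,547.64 annually
Flood insurance = $1,717.56 annually
Total annual escrow = $19,322.40
Monthly = $19,322.40 / 12 = $1,610.20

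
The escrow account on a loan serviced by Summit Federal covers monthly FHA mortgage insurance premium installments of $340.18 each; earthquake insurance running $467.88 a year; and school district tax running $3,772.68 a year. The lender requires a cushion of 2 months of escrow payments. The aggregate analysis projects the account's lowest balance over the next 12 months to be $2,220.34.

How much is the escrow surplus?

FHA mortgage insurance premium: $340.18 × 12 = $4,082.16/yr
Earthquake insurance: $467.88/yr
School district tax: $3,772.68/yr
Yearly total = $8,322.72
Monthly escrow = $8,322.72 ÷ 12 = $693.56
Cushion = 2 × $693.56 = $1,387.12
Excess over cushion: $2,220.34 − $1,387.12 = $833.22

$833.22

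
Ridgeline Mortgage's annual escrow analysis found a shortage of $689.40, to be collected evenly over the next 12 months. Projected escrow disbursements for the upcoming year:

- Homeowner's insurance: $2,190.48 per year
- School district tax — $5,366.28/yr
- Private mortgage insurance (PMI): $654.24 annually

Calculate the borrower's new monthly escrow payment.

Homeowner's insurance — $2,190.48 annually
School district tax — $5,366.28 annually
Private mortgage insurance (PMI) — $654.24 annually
Annual escrow total = $8,211.00
Per month = $8,211.00 ÷ 12 = $684.25
Shortage per month = $689.40 / 12 = $57.45
New monthly escrow = $684.25 + $57.45 = $741.70

$741.70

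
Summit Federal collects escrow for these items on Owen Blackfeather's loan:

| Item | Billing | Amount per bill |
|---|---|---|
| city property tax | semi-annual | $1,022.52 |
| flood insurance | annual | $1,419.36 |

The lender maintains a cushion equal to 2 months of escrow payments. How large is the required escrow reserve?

$577.40

City property tax = $1,022.52 × 2 = $2,045.04 per year
Flood insurance = $1,419.36 per year
Combined annual = $3,464.40
Monthly = $3,464.40 ÷ 12 = $288.70
Cushion = 2 × $288.70 = $577.40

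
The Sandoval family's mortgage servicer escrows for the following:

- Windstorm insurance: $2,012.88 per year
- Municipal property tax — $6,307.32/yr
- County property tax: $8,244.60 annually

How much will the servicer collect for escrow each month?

Windstorm insurance — $2,012.88 annually
Municipal property tax — $6,307.32 annually
County property tax — $8,244.60 annually
Total per year = $2,012.88 + $6,307.32 + $8,244.60 = $16,564.80
Monthly = $16,564.80 ÷ 12 = $1,380.40

$1,380.40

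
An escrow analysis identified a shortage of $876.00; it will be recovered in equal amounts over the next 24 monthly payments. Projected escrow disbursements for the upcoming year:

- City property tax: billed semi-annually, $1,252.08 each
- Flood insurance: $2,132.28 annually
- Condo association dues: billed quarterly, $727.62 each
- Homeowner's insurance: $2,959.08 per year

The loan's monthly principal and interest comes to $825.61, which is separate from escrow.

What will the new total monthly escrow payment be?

City property tax — $1,252.08 × 2 = $2,504.16
Flood insurance — $2,132.28
Condo association dues — $727.62 × 4 = $2,910.48
Homeowner's insurance — $2,959.08
Annual escrow total = $10,506.00
Per month = $10,506.00 ÷ 12 = $875.50
Monthly shortage recovery: $876.00 ÷ 24 = $36.50
New monthly escrow = $875.50 + $36.50 = $912.00

$912.00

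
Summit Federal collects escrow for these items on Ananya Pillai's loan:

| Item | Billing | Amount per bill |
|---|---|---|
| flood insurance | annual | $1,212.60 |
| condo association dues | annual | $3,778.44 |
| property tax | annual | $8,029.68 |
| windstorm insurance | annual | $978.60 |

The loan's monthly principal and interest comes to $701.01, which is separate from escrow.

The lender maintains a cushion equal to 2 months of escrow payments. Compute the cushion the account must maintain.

Flood insurance — $1,212.60 per year
Condo association dues — $3,778.44 per year
Property tax — $8,029.68 per year
Windstorm insurance — $978.60 per year
Annual escrow total = $1,212.60 + $3,778.44 + $8,029.68 + $978.60 = $13,999.32
Monthly escrow = $13,999.32 / 12 = $1,166.61
Required cushion = 2 × $1,166.61 = $2,333.22

$2,333.22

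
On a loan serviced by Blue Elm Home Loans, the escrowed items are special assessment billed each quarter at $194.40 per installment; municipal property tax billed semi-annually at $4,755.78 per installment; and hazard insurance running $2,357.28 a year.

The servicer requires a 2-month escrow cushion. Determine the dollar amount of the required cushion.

Special assessment — $194.40 × 4 = $777.60/yr
Municipal property tax — $4,755.78 × 2 = $9,511.56/yr
Hazard insurance — $2,357.28/yr
Combined annual = $12,646.44
Base monthly escrow = $12,646.44 ÷ 12 = $1,053.87
Required cushion = 2 × $1,053.87 = $2,107.74

$2,107.74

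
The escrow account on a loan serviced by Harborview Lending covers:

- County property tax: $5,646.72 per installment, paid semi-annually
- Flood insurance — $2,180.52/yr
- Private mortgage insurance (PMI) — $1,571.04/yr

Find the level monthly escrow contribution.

$1,253.75

County property tax — $5,646.72 × 2 = $11,293.44 per year
Flood insurance — $2,180.52 per year
Private mortgage insurance (PMI) — $1,571.04 per year
Total annual escrow = $15,045.00
Per month = $15,045.00 / 12 = $1,253.75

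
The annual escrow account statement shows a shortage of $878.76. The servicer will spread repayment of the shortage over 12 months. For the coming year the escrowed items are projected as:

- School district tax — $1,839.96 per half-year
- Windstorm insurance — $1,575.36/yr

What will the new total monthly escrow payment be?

$511.17

School district tax: $1,839.96 × 2 = $3,679.92 per year
Windstorm insurance: $1,575.36 per year
Total per year = $3,679.92 + $1,575.36 = $5,255.28
Monthly = $5,255.28 ÷ 12 = $437.94
Monthly shortage recovery: $878.76 / 12 = $73.23
New monthly escrow = $437.94 + $73.23 = $511.17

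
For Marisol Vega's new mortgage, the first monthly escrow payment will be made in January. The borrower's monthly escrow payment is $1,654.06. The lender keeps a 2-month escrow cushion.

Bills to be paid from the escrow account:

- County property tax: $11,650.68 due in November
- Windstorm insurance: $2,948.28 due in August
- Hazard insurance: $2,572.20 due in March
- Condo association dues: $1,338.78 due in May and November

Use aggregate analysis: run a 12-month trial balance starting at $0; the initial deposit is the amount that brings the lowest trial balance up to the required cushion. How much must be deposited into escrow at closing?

$4,962.18

Cushion = 2 × $1,654.06 = $3,308.12
Trial balance (start $0, +$1,654.06 each month, − disbursements):
  Jan: +$1,654.06 → $1,654.06
  Feb: +$1,654.06 → $3,308.12
  Mar: +$1,654.06 − $2,572.20 → $2,389.98
  Apr: +$1,654.06 → $4,044.04
  May: +$1,654.06 − $1,338.78 → $4,359.32
  Jun: +$1,654.06 → $6,013.38
  Jul: +$1,654.06 → $7,667.44
  Aug: +$1,654.06 − $2,948.28 → $6,373.22
  Sep: +$1,654.06 → $8,027.28
  Oct: +$1,654.06 → $9,681.34
  Nov: +$1,654.06 − $12,989.46 → -$1,654.06
  Dec: +$1,654.06 → $0.00
Lowest trial balance = -$1,654.06 (Nov)
Initial deposit = cushion − low point = $3,308.12 − (-$1,654.06) = $4,962.18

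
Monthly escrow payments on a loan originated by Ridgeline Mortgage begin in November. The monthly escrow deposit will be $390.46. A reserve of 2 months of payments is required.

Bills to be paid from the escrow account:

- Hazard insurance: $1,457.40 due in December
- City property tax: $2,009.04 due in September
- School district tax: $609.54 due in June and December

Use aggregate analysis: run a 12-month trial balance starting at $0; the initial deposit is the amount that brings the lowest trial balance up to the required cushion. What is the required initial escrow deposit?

Cushion = 2 × $390.46 = $780.92
Trial balance (start $0, +$390.46 each month, − disbursements):
  Nov: +$390.46 → $390.46
  Dec: +$390.46 − $2,066.94 → -$1,286.02
  Jan: +$390.46 → -$895.56
  Feb: +$390.46 → -$505.10
  Mar: +$390.46 → -$114.64
  Apr: +$390.46 → $275.82
  May: +$390.46 → $666.28
  Jun: +$390.46 − $609.54 → $447.20
  Jul: +$390.46 → $837.66
  Aug: +$390.46 → $1,228.12
  Sep: +$390.46 − $2,009.04 → -$390.46
  Oct: +$390.46 → $0.00
Lowest trial balance = -$1,286.02 (Dec)
Initial deposit = cushion − low point = $780.92 − (-$1,286.02) = $2,066.94

$2,066.94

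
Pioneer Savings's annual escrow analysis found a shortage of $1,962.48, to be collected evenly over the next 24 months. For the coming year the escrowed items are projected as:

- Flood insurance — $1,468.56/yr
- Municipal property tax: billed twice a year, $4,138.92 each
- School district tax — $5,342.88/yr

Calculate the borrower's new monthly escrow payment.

Flood insurance: $1,468.56/yr
Municipal property tax: $4,138.92 × 2 = $8,277.84/yr
School district tax: $5,342.88/yr
Total annual escrow = $15,089.28
Per month = $15,089.28 / 12 = $1,257.44
Shortage spread = $1,962.48 / 24 = $81.77/mo
Adjusted monthly = $1,257.44 + $81.77 = $1,339.21

$1,339.21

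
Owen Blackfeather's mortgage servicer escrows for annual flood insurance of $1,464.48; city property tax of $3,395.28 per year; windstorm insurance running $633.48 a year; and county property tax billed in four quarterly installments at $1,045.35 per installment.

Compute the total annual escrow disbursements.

$9,674.64

Flood insurance = $1,464.48/yr
City property tax = $3,395.28/yr
Windstorm insurance = $633.48/yr
County property tax = $1,045.35 × 4 = $4,181.40/yr
Yearly total = $1,464.48 + $3,395.28 + $633.48 + $4,181.40 = $9,674.64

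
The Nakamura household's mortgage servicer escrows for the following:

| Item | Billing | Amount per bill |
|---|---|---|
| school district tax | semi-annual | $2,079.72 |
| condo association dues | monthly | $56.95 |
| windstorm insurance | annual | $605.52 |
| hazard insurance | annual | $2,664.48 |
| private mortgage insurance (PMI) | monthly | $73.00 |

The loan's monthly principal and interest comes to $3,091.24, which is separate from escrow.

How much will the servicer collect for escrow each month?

$749.07

School district tax — $2,079.72 × 2 = $4,159.44 per year
Condo association dues — $56.95 × 12 = $683.40 per year
Windstorm insurance — $605.52 per year
Hazard insurance — $2,664.48 per year
Private mortgage insurance (PMI) — $73.00 × 12 = $876.00 per year
Annual escrow total = $8,988.84
Per month = $8,988.84 / 12 = $749.07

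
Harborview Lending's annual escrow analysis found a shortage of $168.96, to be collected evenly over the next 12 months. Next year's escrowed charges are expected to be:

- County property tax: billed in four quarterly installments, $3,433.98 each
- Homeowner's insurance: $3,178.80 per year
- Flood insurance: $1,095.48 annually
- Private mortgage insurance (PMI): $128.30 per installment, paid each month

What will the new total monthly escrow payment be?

$1,643.23

County property tax: $3,433.98 × 4 = $13,735.92 per year
Homeowner's insurance: $3,178.80 per year
Flood insurance: $1,095.48 per year
Private mortgage insurance (PMI): $128.30 × 12 = $1,539.60 per year
Total per year = $13,735.92 + $3,178.80 + $1,095.48 + $1,539.60 = $19,549.80
Base monthly escrow = $19,549.80 ÷ 12 = $1,629.15
Shortage spread = $168.96 ÷ 12 = $14.08/mo
Adjusted monthly = $1,629.15 + $14.08 = $1,643.23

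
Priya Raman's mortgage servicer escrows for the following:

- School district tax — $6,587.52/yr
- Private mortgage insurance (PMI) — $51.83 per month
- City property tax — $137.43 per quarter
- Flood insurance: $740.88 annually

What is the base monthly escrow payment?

$708.34

School district tax — $6,587.52
Private mortgage insurance (PMI) — $51.83 × 12 = $621.96
City property tax — $137.43 × 4 = $549.72
Flood insurance — $740.88
Combined annual = $6,587.52 + $621.96 + $549.72 + $740.88 = $8,500.08
Monthly = $8,500.08 / 12 = $708.34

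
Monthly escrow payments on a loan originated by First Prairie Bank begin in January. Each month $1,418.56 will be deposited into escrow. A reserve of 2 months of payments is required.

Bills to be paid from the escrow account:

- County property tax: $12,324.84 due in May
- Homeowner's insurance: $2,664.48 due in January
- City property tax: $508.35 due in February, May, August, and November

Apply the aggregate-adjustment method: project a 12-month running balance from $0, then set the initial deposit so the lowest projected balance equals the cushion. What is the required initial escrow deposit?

$11,750.34

Cushion = 2 × $1,418.56 = $2,837.12
Trial balance (start $0, +$1,418.56 each month, − disbursements):
  Jan: +$1,418.56 − $2,664.48 → -$1,245.92
  Feb: +$1,418.56 − $508.35 → -$335.71
  Mar: +$1,418.56 → $1,082.85
  Apr: +$1,418.56 → $2,501.41
  May: +$1,418.56 − $12,833.19 → -$8,913.22
  Jun: +$1,418.56 → -$7,494.66
  Jul: +$1,418.56 → -$6,076.10
  Aug: +$1,418.56 − $508.35 → -$5,165.89
  Sep: +$1,418.56 → -$3,747.33
  Oct: +$1,418.56 → -$2,328.77
  Nov: +$1,418.56 − $508.35 → -$1,418.56
  Dec: +$1,418.56 → $0.00
Lowest trial balance = -$8,913.22 (May)
Initial deposit = cushion − low point = $2,837.12 − (-$8,913.22) = $11,750.34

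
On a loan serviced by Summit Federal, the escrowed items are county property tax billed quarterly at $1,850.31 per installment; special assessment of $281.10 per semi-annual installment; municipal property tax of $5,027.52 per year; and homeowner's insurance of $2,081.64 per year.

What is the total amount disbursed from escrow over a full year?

$15,072.60

County property tax = $1,850.31 × 4 = $7,401.24 per year
Special assessment = $281.10 × 2 = $562.20 per year
Municipal property tax = $5,027.52 per year
Homeowner's insurance = $2,081.64 per year
Yearly total = $7,401.24 + $562.20 + $5,027.52 + $2,081.64 = $15,072.60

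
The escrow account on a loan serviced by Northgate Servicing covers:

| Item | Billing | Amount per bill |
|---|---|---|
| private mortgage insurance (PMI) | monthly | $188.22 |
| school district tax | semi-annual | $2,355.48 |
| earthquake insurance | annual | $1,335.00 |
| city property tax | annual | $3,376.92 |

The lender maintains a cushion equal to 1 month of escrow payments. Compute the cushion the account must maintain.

$973.46

Private mortgage insurance (PMI): $188.22 × 12 = $2,258.64 per year
School district tax: $2,355.48 × 2 = $4,710.96 per year
Earthquake insurance: $1,335.00 per year
City property tax: $3,376.92 per year
Annual escrow total = $2,258.64 + $4,710.96 + $1,335.00 + $3,376.92 = $11,681.52
Per month = $11,681.52 / 12 = $973.46
Required cushion = 1 × $973.46 = $973.46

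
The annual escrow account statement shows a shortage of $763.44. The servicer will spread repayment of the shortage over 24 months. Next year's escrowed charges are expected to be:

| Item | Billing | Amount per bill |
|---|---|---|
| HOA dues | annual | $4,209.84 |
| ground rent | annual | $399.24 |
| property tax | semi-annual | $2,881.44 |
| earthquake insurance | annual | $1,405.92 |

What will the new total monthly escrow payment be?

HOA dues: $4,209.84
Ground rent: $399.24
Property tax: $2,881.44 × 2 = $5,762.88
Earthquake insurance: $1,405.92
Total per year = $4,209.84 + $399.24 + $5,762.88 + $1,405.92 = $11,777.88
Base monthly escrow = $11,777.88 ÷ 12 = $981.49
Shortage spread = $763.44 / 24 = $31.81/mo
Adjusted monthly = $981.49 + $31.81 = $1,013.30

$1,013.30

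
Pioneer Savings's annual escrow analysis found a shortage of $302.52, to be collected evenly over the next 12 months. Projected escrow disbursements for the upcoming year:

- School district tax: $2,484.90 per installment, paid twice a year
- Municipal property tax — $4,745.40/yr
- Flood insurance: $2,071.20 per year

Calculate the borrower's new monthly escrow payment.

School district tax — $2,484.90 × 2 = $4,969.80/yr
Municipal property tax — $4,745.40/yr
Flood insurance — $2,071.20/yr
Combined annual = $4,969.80 + $4,745.40 + $2,071.20 = $11,786.40
Monthly = $11,786.40 / 12 = $982.20
Monthly shortage recovery: $302.52 / 12 = $25.21
Adjusted monthly = $982.20 + $25.21 = $1,007.41

$1,007.41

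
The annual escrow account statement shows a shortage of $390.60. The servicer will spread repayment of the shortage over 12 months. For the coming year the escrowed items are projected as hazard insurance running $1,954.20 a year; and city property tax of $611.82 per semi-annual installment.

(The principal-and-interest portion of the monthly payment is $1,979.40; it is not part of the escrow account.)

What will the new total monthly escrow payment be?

$297.37

Hazard insurance — $1,954.20
City property tax — $611.82 × 2 = $1,223.64
Total annual escrow = $1,954.20 + $1,223.64 = $3,177.84
Monthly = $3,177.84 / 12 = $264.82
Monthly shortage recovery: $390.60 ÷ 12 = $32.55
Adjusted monthly = $264.82 + $32.55 = $297.37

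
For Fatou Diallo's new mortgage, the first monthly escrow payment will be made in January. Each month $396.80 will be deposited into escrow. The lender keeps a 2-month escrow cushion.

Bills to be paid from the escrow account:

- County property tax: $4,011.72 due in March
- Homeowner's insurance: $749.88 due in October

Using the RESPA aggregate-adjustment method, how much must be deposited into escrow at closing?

Cushion = 2 × $396.80 = $793.60
Trial balance (start $0, +$396.80 each month, − disbursements):
  Jan: +$396.80 → $396.80
  Feb: +$396.80 → $793.60
  Mar: +$396.80 − $4,011.72 → -$2,821.32
  Apr: +$396.80 → -$2,424.52
  May: +$396.80 → -$2,027.72
  Jun: +$396.80 → -$1,630.92
  Jul: +$396.80 → -$1,234.12
  Aug: +$396.80 → -$837.32
  Sep: +$396.80 → -$440.52
  Oct: +$396.80 − $749.88 → -$793.60
  Nov: +$396.80 → -$396.80
  Dec: +$396.80 → $0.00
Lowest trial balance = -$2,821.32 (Mar)
Initial deposit = cushion − low point = $793.60 − (-$2,821.32) = $3,614.92

$3,614.92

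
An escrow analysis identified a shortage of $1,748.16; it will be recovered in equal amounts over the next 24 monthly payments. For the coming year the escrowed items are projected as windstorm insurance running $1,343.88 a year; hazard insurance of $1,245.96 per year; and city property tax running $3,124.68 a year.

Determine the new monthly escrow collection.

$549.05

Windstorm insurance = $1,343.88/yr
Hazard insurance = $1,245.96/yr
City property tax = $3,124.68/yr
Annual escrow total = $1,343.88 + $1,245.96 + $3,124.68 = $5,714.52
Per month = $5,714.52 ÷ 12 = $476.21
Shortage per month = $1,748.16 / 24 = $72.84
New monthly escrow = $476.21 + $72.84 = $549.05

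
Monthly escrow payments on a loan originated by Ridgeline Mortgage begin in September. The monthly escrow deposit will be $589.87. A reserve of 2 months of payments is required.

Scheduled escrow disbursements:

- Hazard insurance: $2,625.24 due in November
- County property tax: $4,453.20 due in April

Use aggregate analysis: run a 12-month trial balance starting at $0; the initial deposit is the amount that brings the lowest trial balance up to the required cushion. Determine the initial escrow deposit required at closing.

Cushion = 2 × $589.87 = $1,179.74
Trial balance (start $0, +$589.87 each month, − disbursements):
  Sep: +$589.87 → $589.87
  Oct: +$589.87 → $1,179.74
  Nov: +$589.87 − $2,625.24 → -$855.63
  Dec: +$589.87 → -$265.76
  Jan: +$589.87 → $324.11
  Feb: +$589.87 → $913.98
  Mar: +$589.87 → $1,503.85
  Apr: +$589.87 − $4,453.20 → -$2,359.48
  May: +$589.87 → -$1,769.61
  Jun: +$589.87 → -$1,179.74
  Jul: +$589.87 → -$589.87
  Aug: +$589.87 → $0.00
Lowest trial balance = -$2,359.48 (Apr)
Initial deposit = cushion − low point = $1,179.74 − (-$2,359.48) = $3,539.22

$3,539.22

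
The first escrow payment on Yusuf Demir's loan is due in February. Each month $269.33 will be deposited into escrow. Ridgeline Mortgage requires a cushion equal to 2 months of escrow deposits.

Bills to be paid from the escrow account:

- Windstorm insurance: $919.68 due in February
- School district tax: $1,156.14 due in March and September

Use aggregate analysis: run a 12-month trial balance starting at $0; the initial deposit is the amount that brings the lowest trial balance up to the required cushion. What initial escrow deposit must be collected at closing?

$2,075.82

Cushion = 2 × $269.33 = $538.66
Trial balance (start $0, +$269.33 each month, − disbursements):
  Feb: +$269.33 − $919.68 → -$650.35
  Mar: +$269.33 − $1,156.14 → -$1,537.16
  Apr: +$269.33 → -$1,267.83
  May: +$269.33 → -$998.50
  Jun: +$269.33 → -$729.17
  Jul: +$269.33 → -$459.84
  Aug: +$269.33 → -$190.51
  Sep: +$269.33 − $1,156.14 → -$1,077.32
  Oct: +$269.33 → -$807.99
  Nov: +$269.33 → -$538.66
  Dec: +$269.33 → -$269.33
  Jan: +$269.33 → $0.00
Lowest trial balance = -$1,537.16 (Mar)
Initial deposit = cushion − low point = $538.66 − (-$1,537.16) = $2,075.82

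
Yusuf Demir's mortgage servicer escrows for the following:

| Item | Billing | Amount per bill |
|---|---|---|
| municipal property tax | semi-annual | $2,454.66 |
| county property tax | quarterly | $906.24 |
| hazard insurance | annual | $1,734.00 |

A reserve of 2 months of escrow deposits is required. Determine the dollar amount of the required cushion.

$1,711.38

Municipal property tax: $2,454.66 × 2 = $4,909.32
County property tax: $906.24 × 4 = $3,624.96
Hazard insurance: $1,734.00
Total per year = $4,909.32 + $3,624.96 + $1,734.00 = $10,268.28
Base monthly escrow = $10,268.28 / 12 = $855.69
Cushion = 2 × $855.69 = $1,711.38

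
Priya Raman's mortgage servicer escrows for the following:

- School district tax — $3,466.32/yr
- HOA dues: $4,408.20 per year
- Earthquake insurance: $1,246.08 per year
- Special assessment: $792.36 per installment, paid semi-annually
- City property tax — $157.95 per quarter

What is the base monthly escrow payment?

$944.76

School district tax = $3,466.32
HOA dues = $4,408.20
Earthquake insurance = $1,246.08
Special assessment = $792.36 × 2 = $1,584.72
City property tax = $157.95 × 4 = $631.80
Combined annual = $3,466.32 + $4,408.20 + $1,246.08 + $1,584.72 + $631.80 = $11,337.12
Base monthly escrow = $11,337.12 / 12 = $944.76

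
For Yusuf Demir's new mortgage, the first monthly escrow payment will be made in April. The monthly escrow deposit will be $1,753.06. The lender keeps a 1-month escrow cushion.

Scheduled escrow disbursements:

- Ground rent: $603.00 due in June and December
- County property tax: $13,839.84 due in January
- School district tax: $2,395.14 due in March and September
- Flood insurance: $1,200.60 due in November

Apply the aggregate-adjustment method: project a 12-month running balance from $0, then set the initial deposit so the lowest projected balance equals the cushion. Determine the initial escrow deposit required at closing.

$2,864.04

Cushion = 1 × $1,753.06 = $1,753.06
Trial balance (start $0, +$1,753.06 each month, − disbursements):
  Apr: +$1,753.06 → $1,753.06
  May: +$1,753.06 → $3,506.12
  Jun: +$1,753.06 − $603.00 → $4,656.18
  Jul: +$1,753.06 → $6,409.24
  Aug: +$1,753.06 → $8,162.30
  Sep: +$1,753.06 − $2,395.14 → $7,520.22
  Oct: +$1,753.06 → $9,273.28
  Nov: +$1,753.06 − $1,200.60 → $9,825.74
  Dec: +$1,753.06 − $603.00 → $10,975.80
  Jan: +$1,753.06 − $13,839.84 → -$1,110.98
  Feb: +$1,753.06 → $642.08
  Mar: +$1,753.06 − $2,395.14 → $0.00
Lowest trial balance = -$1,110.98 (Jan)
Initial deposit = cushion − low point = $1,753.06 − (-$1,110.98) = $2,864.04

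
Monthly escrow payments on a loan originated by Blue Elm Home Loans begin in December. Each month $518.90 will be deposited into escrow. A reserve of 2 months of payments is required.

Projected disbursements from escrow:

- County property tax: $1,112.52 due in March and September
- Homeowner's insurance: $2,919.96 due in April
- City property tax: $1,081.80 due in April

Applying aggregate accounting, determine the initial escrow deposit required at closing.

$3,557.58

Cushion = 2 × $518.90 = $1,037.80
Trial balance (start $0, +$518.90 each month, − disbursements):
  Dec: +$518.90 → $518.90
  Jan: +$518.90 → $1,037.80
  Feb: +$518.90 → $1,556.70
  Mar: +$518.90 − $1,112.52 → $963.08
  Apr: +$518.90 − $4,001.76 → -$2,519.78
  May: +$518.90 → -$2,000.88
  Jun: +$518.90 → -$1,481.98
  Jul: +$518.90 → -$963.08
  Aug: +$518.90 → -$444.18
  Sep: +$518.90 − $1,112.52 → -$1,037.80
  Oct: +$518.90 → -$518.90
  Nov: +$518.90 → $0.00
Lowest trial balance = -$2,519.78 (Apr)
Initial deposit = cushion − low point = $1,037.80 − (-$2,519.78) = $3,557.58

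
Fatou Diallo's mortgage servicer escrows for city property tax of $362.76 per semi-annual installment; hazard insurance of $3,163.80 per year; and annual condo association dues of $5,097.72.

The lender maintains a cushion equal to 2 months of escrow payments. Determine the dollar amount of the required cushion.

City property tax = $362.76 × 2 = $725.52 per year
Hazard insurance = $3,163.80 per year
Condo association dues = $5,097.72 per year
Total per year = $725.52 + $3,163.80 + $5,097.72 = $8,987.04
Monthly escrow = $8,987.04 ÷ 12 = $748.92
Reserve = 2 × $748.92 = $1,497.84

$1,497.84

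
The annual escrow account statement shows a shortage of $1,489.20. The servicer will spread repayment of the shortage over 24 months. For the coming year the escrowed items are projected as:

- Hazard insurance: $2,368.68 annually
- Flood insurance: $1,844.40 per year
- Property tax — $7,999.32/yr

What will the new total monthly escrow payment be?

Hazard insurance — $2,368.68 per year
Flood insurance — $1,844.40 per year
Property tax — $7,999.32 per year
Annual escrow total = $2,368.68 + $1,844.40 + $7,999.32 = $12,212.40
Base monthly escrow = $12,212.40 ÷ 12 = $1,017.70
Shortage per month = $1,489.20 / 24 = $62.05
Adjusted monthly = $1,017.70 + $62.05 = $1,079.75

$1,079.75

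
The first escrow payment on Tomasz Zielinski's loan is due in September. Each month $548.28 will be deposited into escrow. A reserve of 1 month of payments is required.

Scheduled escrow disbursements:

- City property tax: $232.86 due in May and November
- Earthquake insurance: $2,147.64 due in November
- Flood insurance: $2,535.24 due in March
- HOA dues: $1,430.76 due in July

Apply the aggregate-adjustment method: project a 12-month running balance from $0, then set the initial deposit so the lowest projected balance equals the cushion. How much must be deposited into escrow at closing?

$1,626.06

Cushion = 1 × $548.28 = $548.28
Trial balance (start $0, +$548.28 each month, − disbursements):
  Sep: +$548.28 → $548.28
  Oct: +$548.28 → $1,096.56
  Nov: +$548.28 − $2,380.50 → -$735.66
  Dec: +$548.28 → -$187.38
  Jan: +$548.28 → $360.90
  Feb: +$548.28 → $909.18
  Mar: +$548.28 − $2,535.24 → -$1,077.78
  Apr: +$548.28 → -$529.50
  May: +$548.28 − $232.86 → -$214.08
  Jun: +$548.28 → $334.20
  Jul: +$548.28 − $1,430.76 → -$548.28
  Aug: +$548.28 → $0.00
Lowest trial balance = -$1,077.78 (Mar)
Initial deposit = cushion − low point = $548.28 − (-$1,077.78) = $1,626.06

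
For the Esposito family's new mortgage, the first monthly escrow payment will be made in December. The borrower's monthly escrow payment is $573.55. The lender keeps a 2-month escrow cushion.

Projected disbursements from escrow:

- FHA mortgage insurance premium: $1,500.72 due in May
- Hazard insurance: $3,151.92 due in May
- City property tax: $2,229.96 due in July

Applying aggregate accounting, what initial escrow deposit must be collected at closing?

$3,441.30

Cushion = 2 × $573.55 = $1,147.10
Trial balance (start $0, +$573.55 each month, − disbursements):
  Dec: +$573.55 → $573.55
  Jan: +$573.55 → $1,147.10
  Feb: +$573.55 → $1,720.65
  Mar: +$573.55 → $2,294.20
  Apr: +$573.55 → $2,867.75
  May: +$573.55 − $4,652.64 → -$1,211.34
  Jun: +$573.55 → -$637.79
  Jul: +$573.55 − $2,229.96 → -$2,294.20
  Aug: +$573.55 → -$1,720.65
  Sep: +$573.55 → -$1,147.10
  Oct: +$573.55 → -$573.55
  Nov: +$573.55 → $0.00
Lowest trial balance = -$2,294.20 (Jul)
Initial deposit = cushion − low point = $1,147.10 − (-$2,294.20) = $3,441.30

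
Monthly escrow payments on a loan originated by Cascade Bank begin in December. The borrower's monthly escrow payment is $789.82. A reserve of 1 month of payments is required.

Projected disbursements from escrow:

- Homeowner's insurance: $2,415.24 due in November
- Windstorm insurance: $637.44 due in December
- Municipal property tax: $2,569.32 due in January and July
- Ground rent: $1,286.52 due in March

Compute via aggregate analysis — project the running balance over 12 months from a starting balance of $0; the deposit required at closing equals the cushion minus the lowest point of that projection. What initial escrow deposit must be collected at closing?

Cushion = 1 × $789.82 = $789.82
Trial balance (start $0, +$789.82 each month, − disbursements):
  Dec: +$789.82 − $637.44 → $152.38
  Jan: +$789.82 − $2,569.32 → -$1,627.12
  Feb: +$789.82 → -$837.30
  Mar: +$789.82 − $1,286.52 → -$1,334.00
  Apr: +$789.82 → -$544.18
  May: +$789.82 → $245.64
  Jun: +$789.82 → $1,035.46
  Jul: +$789.82 − $2,569.32 → -$744.04
  Aug: +$789.82 → $45.78
  Sep: +$789.82 → $835.60
  Oct: +$789.82 → $1,625.42
  Nov: +$789.82 − $2,415.24 → $0.00
Lowest trial balance = -$1,627.12 (Jan)
Initial deposit = cushion − low point = $789.82 − (-$1,627.12) = $2,416.94

$2,416.94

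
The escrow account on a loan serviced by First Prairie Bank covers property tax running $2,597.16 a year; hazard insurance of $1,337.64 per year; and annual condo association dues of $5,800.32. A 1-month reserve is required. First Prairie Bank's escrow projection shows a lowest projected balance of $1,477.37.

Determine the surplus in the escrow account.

Property tax: $2,597.16/yr
Hazard insurance: $1,337.64/yr
Condo association dues: $5,800.32/yr
Total per year = $2,597.16 + $1,337.64 + $5,800.32 = $9,735.12
Per month = $9,735.12 ÷ 12 = $811.26
Cushion = 1 × $811.26 = $811.26
Surplus = $1,477.37 − $811.26 = $666.11

$666.11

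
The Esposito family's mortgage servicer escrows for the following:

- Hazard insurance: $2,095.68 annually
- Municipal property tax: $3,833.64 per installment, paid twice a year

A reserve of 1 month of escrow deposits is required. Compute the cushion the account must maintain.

$813.58

Hazard insurance = $2,095.68/yr
Municipal property tax = $3,833.64 × 2 = $7,667.28/yr
Total annual escrow = $2,095.68 + $7,667.28 = $9,762.96
Monthly escrow = $9,762.96 ÷ 12 = $813.58
Reserve = 1 × $813.58 = $813.58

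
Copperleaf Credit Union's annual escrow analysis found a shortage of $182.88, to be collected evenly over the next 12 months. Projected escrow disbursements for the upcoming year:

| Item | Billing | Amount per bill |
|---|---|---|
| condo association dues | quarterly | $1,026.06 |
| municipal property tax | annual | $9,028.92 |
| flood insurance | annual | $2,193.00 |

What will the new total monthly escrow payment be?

Condo association dues — $1,026.06 × 4 = $4,104.24/yr
Municipal property tax — $9,028.92/yr
Flood insurance — $2,193.00/yr
Annual escrow total = $15,326.16
Monthly = $15,326.16 / 12 = $1,277.18
Monthly shortage recovery: $182.88 / 12 = $15.24
New monthly escrow = $1,277.18 + $15.24 = $1,292.42

$1,292.42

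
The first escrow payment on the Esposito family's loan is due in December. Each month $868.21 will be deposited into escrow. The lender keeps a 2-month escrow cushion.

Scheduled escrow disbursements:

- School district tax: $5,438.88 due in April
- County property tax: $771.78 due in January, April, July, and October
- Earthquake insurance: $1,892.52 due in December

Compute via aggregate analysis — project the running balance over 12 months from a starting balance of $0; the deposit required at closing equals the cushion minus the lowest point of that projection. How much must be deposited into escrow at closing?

$6,270.33

Cushion = 2 × $868.21 = $1,736.42
Trial balance (start $0, +$868.21 each month, − disbursements):
  Dec: +$868.21 − $1,892.52 → -$1,024.31
  Jan: +$868.21 − $771.78 → -$927.88
  Feb: +$868.21 → -$59.67
  Mar: +$868.21 → $808.54
  Apr: +$868.21 − $6,210.66 → -$4,533.91
  May: +$868.21 → -$3,665.70
  Jun: +$868.21 → -$2,797.49
  Jul: +$868.21 − $771.78 → -$2,701.06
  Aug: +$868.21 → -$1,832.85
  Sep: +$868.21 → -$964.64
  Oct: +$868.21 − $771.78 → -$868.21
  Nov: +$868.21 → $0.00
Lowest trial balance = -$4,533.91 (Apr)
Initial deposit = cushion − low point = $1,736.42 − (-$4,533.91) = $6,270.33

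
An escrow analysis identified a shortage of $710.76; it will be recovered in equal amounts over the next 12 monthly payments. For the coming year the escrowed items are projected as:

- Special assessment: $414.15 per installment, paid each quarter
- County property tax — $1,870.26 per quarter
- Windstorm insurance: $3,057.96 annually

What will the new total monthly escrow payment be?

Special assessment: $414.15 × 4 = $1,656.60
County property tax: $1,870.26 × 4 = $7,481.04
Windstorm insurance: $3,057.96
Combined annual = $1,656.60 + $7,481.04 + $3,057.96 = $12,195.60
Base monthly escrow = $12,195.60 ÷ 12 = $1,016.30
Monthly shortage recovery: $710.76 ÷ 12 = $59.23
Adjusted monthly = $1,016.30 + $59.23 = $1,075.53

$1,075.53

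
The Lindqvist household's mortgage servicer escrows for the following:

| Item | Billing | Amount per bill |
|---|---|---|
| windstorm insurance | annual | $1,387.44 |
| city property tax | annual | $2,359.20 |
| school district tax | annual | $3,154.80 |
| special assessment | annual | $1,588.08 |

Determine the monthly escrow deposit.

$707.46

Windstorm insurance = $1,387.44/yr
City property tax = $2,359.20/yr
School district tax = $3,154.80/yr
Special assessment = $1,588.08/yr
Combined annual = $1,387.44 + $2,359.20 + $3,154.80 + $1,588.08 = $8,489.52
Monthly = $8,489.52 ÷ 12 = $707.46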